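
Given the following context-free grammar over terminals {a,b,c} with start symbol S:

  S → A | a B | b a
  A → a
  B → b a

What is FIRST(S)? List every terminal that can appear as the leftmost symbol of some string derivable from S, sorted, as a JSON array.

FIRST sets, iterate to fixpoint:
round 1:
  A via A→a: +{a}
  B via B→b a: +{b}
  S via S→A: +{a}
  S via S→b a: +{b}
  FIRST(S)={a,b}  FIRST(A)={a}  FIRST(B)={b}
round 2: (stable)
  FIRST(S)={a,b}  FIRST(A)={a}  FIRST(B)={b}

FIRST(S) = ["a", "b"]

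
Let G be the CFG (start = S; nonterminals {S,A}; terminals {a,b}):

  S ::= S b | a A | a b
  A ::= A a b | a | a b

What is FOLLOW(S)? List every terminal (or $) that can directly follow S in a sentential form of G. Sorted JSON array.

FIRST sets, iterate to fixpoint:
pass 1:
  A via A→a: +{a}
  S via S→a A: +{a}
  FIRST(S)={a}  FIRST(A)={a}
pass 2: (no change)
  FIRST(S)={a}  FIRST(A)={a}

Compute FOLLOW by fixpoint:
seed FOLLOW(S) with $
pass 1:
  A→A a b: FOLLOW(A) ⊇ FIRST(a) = {a}; new: +{a}
  S→S b: FOLLOW(S) ⊇ FIRST(b) = {b}; new: +{b}
  S→a A: FOLLOW(A) ⊇ FOLLOW(S) ⊇ {$,b}; new: +{$,b}
  FOLLOW[S]={$,b}  FOLLOW[A]={$,a,b}
pass 2: (stable)
  FOLLOW[S]={$,b}  FOLLOW[A]={$,a,b}

FOLLOW(S) = ["$", "b"]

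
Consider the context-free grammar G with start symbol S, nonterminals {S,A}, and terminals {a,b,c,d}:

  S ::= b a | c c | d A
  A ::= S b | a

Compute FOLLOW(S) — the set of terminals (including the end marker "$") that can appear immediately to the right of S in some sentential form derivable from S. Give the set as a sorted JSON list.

FIRST sets, iterate to fixpoint:
[1]
  A via A→a: +{a}
  S via S→b a: +{b}
  S via S→c c: +{c}
  S via S→d A: +{d}
  FIRST[S]={b,c,d}  FIRST[A]={a}
[2]
  A via A→S b: +{b,c,d}
  FIRST[S]={b,c,d}  FIRST[A]={a,b,c,d}
[3] done
  FIRST[S]={b,c,d}  FIRST[A]={a,b,c,d}

FOLLOW sets:
FOLLOW(S) := {$}
round 1:
  A→S b: FOLLOW(S) ⊇ FIRST(b) = {b}; new: +{b}
  S→d A: FOLLOW(A) ⊇ FOLLOW(S) ⊇ {$,b}; new: +{$,b}
  FOLLOW[S]={$,b}  FOLLOW[A]={$,b}
round 2: (no change)
  FOLLOW[S]={$,b}  FOLLOW[A]={$,b}

FOLLOW(S) = ["$", "b"]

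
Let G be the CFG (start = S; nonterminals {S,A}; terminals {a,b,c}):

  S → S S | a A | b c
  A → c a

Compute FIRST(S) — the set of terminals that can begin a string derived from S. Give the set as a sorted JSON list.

FIRST iteration:
pass 1:
  A via A→c a: +{c}
  S via S→a A: +{a}
  S via S→b c: +{b}
  FIRST[S]={a,b}  FIRST[A]={c}
pass 2: done
  FIRST[S]={a,b}  FIRST[A]={c}

FIRST(S) = ["a", "b"]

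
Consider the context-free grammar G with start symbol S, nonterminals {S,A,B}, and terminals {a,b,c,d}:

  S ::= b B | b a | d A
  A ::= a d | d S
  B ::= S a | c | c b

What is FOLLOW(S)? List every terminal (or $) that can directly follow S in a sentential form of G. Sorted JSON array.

FIRST sets, iterate to fixpoint:
iter 1:
  A via A→a d: +{a}
  A via A→d S: +{d}
  B via B→c: +{c}
  S via S→b B: +{b}
  S via S→d A: +{d}
  S: {b,d}  A: {a,d}  B: {c}
iter 2:
  B via B→S a: +{b,d}
  S: {b,d}  A: {a,d}  B: {b,c,d}
iter 3: done
  S: {b,d}  A: {a,d}  B: {b,c,d}

Compute FOLLOW by fixpoint:
FOLLOW(S) := {$}
[1]
  B→S a: FOLLOW(S) ⊇ FIRST(a) = {a}; new: +{a}
  S→b B: FOLLOW(B) ⊇ FOLLOW(S) ⊇ {$,a}; new: +{$,a}
  S→d A: FOLLOW(A) ⊇ FOLLOW(S) ⊇ {$,a}; new: +{$,a}
  S: {$,a}  A: {$,a}  B: {$,a}
[2] done
  S: {$,a}  A: {$,a}  B: {$,a}

FOLLOW(S) = ["$", "a"]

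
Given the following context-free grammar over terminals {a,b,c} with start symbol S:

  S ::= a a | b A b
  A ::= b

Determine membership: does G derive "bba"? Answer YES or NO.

CNF form of G:
  S -> T0 T0 | T1 X2
  A -> b
  T0 -> a
  T1 -> b
  X2 -> A T1

Fill CYK table bottom-up:
  [0..0]={A,T1}  "b"  orig:{A}
  [1..1]={A,T1}  "b"  orig:{A}
  [2..2]={T0}  "a"  orig:{}
  [0..1]={X2}  "bb"  orig:{}
  [1..2]=∅  "ba"
  [0..2]=∅  "bba"

S ∉ T[0,2] ⇒ NO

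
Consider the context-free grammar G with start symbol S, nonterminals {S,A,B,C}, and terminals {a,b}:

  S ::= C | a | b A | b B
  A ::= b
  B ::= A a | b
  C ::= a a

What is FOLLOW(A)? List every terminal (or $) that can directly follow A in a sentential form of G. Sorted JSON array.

FIRST sets, iterate to fixpoint:
pass 1:
  A via A→b: +{b}
  B via B→A a: +{b}
  C via C→a a: +{a}
  S via S→C: +{a}
  S via S→b A: +{b}
  FIRST(S)={a,b}  FIRST(A)={b}  FIRST(B)={b}  FIRST(C)={a}
pass 2: done
  FIRST(S)={a,b}  FIRST(A)={b}  FIRST(B)={b}  FIRST(C)={a}

FOLLOW sets:
initialize: $ ∈ FOLLOW(S)
iter 1:
  B→A a: FOLLOW(A) ⊇ FIRST(a) = {a}; new: +{a}
  S→C: FOLLOW(C) ⊇ FOLLOW(S) ⊇ {$}; new: +{$}
  S→b A: FOLLOW(A) ⊇ FOLLOW(S) ⊇ {$}; new: +{$}
  S→b B: FOLLOW(B) ⊇ FOLLOW(S) ⊇ {$}; new: +{$}
  S: {$}  A: {$,a}  B: {$}  C: {$}
iter 2: (stable)
  S: {$}  A: {$,a}  B: {$}  C: {$}

FOLLOW(A) = ["$", "a"]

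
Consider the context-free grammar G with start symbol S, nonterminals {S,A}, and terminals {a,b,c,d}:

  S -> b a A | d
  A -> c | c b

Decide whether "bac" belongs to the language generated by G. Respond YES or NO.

CNF form of G:
  S -> T1 X3 | d
  A -> T0 T1 | c
  T0 -> c
  T1 -> b
  T2 -> a
  X3 -> T2 A

CYK table (by increasing span):
  cell(0,0) b: {T1}  orig:{}
  cell(1,1) a: {T2}  orig:{}
  cell(2,2) c: {A,T0}  orig:{A}
  cell(0,1) ba: ∅
  cell(1,2) ac: {X3}  orig:{}
  cell(0,2) bac: {S}

S ∈ T[0,2] ⇒ YES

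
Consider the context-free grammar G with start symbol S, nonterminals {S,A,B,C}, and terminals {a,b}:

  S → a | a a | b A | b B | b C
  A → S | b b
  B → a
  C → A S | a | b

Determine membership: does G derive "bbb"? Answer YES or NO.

CNF form of G:
  S -> T0 T0 | T1 A | T1 B | T1 C | a
  A -> T0 T0 | T1 A | T1 B | T1 C | T1 T1 | a
  B -> a
  C -> A S | a | b
  T0 -> a
  T1 -> b

Fill CYK table bottom-up:
  cell(0,0) b: {C,T1}  orig:{C}
  cell(1,1) b: {C,T1}  orig:{C}
  cell(2,2) b: {C,T1}  orig:{C}
  cell(0,1) bb: {A,S}
  cell(1,2) bb: {A,S}
  cell(0,2) bbb: {A,S}

S ∈ T[0,2] ⇒ YES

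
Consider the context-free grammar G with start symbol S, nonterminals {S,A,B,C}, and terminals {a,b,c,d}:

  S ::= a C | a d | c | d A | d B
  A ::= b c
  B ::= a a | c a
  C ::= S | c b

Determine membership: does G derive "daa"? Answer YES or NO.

CNF form of G:
  S -> T2 C | T2 T3 | T3 A | T3 B | c
  A -> T0 T1
  B -> T1 T2 | T2 T2
  C -> T1 T0 | T2 C | T2 T3 | T3 A | T3 B | c
  T0 -> b
  T1 -> c
  T2 -> a
  T3 -> d

Fill CYK table bottom-up:
  [0..0]={T3}  "d"  orig:{}
  [1..1]={T2}  "a"  orig:{}
  [2..2]={T2}  "a"  orig:{}
  [0..1]=∅  "da"
  [1..2]={B}  "aa"
  [0..2]={C,S}  "daa"

S ∈ T[0,2] ⇒ YES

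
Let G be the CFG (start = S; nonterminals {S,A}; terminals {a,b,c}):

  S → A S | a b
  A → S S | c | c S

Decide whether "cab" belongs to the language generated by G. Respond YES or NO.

CNF form of G:
  S -> A S | T1 T2
  A -> S S | T0 S | c
  T0 -> c
  T1 -> a
  T2 -> b

Fill CYK table bottom-up:
  cell(0,0) c: {A,T0}  orig:{A}
  cell(1,1) a: {T1}  orig:{}
  cell(2,2) b: {T2}  orig:{}
  cell(0,1) ca: ∅
  cell(1,2) ab: {S}
  cell(0,2) cab: {A,S}

S ∈ T[0,2] ⇒ YES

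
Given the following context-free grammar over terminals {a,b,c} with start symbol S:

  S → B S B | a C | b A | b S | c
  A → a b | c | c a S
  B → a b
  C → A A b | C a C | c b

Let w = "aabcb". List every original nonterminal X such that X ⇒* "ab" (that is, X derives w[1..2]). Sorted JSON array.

CNF form of G:
  S -> B X6 | T0 C | T1 A | T1 S | c
  A -> T0 T1 | T2 X3 | c
  B -> T0 T1
  C -> A X4 | C X5 | T2 T1
  T0 -> a
  T1 -> b
  T2 -> c
  X3 -> T0 S
  X4 -> A T1
  X5 -> T0 C
  X6 -> S B

CYK table (by increasing span) (cells [i..j] with 1 ≤ i ≤ j ≤ 2 only):
  [1..1]={T0}  "a"  orig:{}
  [2..2]={T1}  "b"  orig:{}
  [1..2]={A,B}  "ab"

Original NTs in T[1,2] deriving "ab": ["A", "B"]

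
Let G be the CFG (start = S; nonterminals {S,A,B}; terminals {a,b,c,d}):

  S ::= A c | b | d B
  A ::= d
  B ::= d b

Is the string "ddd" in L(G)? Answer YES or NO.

CNF form of G:
  S -> A T2 | T0 B | b
  A -> d
  B -> T0 T1
  T0 -> d
  T1 -> b
  T2 -> c

CYK table (by increasing span):
  [0..0]={A,T0}  "d"  orig:{A}
  [1..1]={A,T0}  "d"  orig:{A}
  [2..2]={A,T0}  "d"  orig:{A}
  [0..1]=∅  "dd"
  [1..2]=∅  "dd"
  [0..2]=∅  "ddd"

S ∉ T[0,2] ⇒ NO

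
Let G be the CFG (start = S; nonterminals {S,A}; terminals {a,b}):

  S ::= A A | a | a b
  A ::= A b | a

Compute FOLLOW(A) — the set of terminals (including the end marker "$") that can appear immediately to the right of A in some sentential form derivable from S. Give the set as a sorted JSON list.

Compute FIRST by fixpoint:
pass 1:
  A via A→a: +{a}
  S via S→A A: +{a}
  S: {a}  A: {a}
pass 2: (stable)
  S: {a}  A: {a}

Compute FOLLOW by fixpoint:
initialize: $ ∈ FOLLOW(S)
iter 1:
  A→A b: FOLLOW(A) ⊇ FIRST(b) = {b}; new: +{b}
  S→A A: FOLLOW(A) ⊇ FIRST(A) = {a}; new: +{a}
  S→A A: FOLLOW(A) ⊇ FOLLOW(S) ⊇ {$}; new: +{$}
  FOLLOW[S]={$}  FOLLOW[A]={$,a,b}
iter 2: — fixpoint
  FOLLOW[S]={$}  FOLLOW[A]={$,a,b}

FOLLOW(A) = ["$", "a", "b"]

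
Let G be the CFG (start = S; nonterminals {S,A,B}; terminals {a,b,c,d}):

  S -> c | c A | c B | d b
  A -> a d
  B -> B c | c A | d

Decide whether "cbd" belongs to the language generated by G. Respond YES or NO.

Convert to CNF:
  S -> T1 T3 | T2 A | T2 B | c
  A -> T0 T1
  B -> B T2 | T2 A | d
  T0 -> a
  T1 -> d
  T2 -> c
  T3 -> b

CYK table (by increasing span):
  T[0,0] 'c' = {S,T2}  orig:{S}
  T[1,1] 'b' = {T3}  orig:{}
  T[2,2] 'd' = {B,T1}  orig:{B}
  T[0,1] 'cb' = ∅
  T[1,2] 'bd' = ∅
  T[0,2] 'cbd' = ∅

S ∉ T[0,2] ⇒ NO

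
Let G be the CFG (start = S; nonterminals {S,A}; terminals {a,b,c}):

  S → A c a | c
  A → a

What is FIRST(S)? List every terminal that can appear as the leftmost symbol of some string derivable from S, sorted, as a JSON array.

FIRST iteration:
iter 1:
  A via A→a: +{a}
  S via S→A c a: +{a}
  S via S→c: +{c}
  FIRST[S]={a,c}  FIRST[A]={a}
iter 2: — fixpoint
  FIRST[S]={a,c}  FIRST[A]={a}

FIRST(S) = ["a", "c"]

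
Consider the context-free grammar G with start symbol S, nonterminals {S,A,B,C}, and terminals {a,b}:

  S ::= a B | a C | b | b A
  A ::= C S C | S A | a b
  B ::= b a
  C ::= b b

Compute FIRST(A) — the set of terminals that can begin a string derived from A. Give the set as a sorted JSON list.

Compute FIRST by fixpoint:
[1]
  A via A→a b: +{a}
  B via B→b a: +{b}
  C via C→b b: +{b}
  S via S→a B: +{a}
  S via S→b: +{b}
  FIRST[S]={a,b}  FIRST[A]={a}  FIRST[B]={b}  FIRST[C]={b}
[2]
  A via A→C S C: +{b}
  FIRST[S]={a,b}  FIRST[A]={a,b}  FIRST[B]={b}  FIRST[C]={b}
[3] — fixpoint
  FIRST[S]={a,b}  FIRST[A]={a,b}  FIRST[B]={b}  FIRST[C]={b}

FIRST(A) = ["a", "b"]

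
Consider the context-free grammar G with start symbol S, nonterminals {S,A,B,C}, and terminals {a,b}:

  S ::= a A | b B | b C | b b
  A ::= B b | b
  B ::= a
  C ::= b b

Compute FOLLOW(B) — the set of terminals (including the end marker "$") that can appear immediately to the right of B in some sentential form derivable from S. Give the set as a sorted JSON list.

FIRST sets, iterate to fixpoint:
round 1:
  A via A→b: +{b}
  B via B→a: +{a}
  C via C→b b: +{b}
  S via S→a A: +{a}
  S via S→b B: +{b}
  S: {a,b}  A: {b}  B: {a}  C: {b}
round 2:
  A via A→B b: +{a}
  S: {a,b}  A: {a,b}  B: {a}  C: {b}
round 3: done
  S: {a,b}  A: {a,b}  B: {a}  C: {b}

Compute FOLLOW by fixpoint:
FOLLOW(S) := {$}
iter 1:
  A→B b: FOLLOW(B) ⊇ FIRST(b) = {b}; new: +{b}
  S→a A: FOLLOW(A) ⊇ FOLLOW(S) ⊇ {$}; new: +{$}
  S→b B: FOLLOW(B) ⊇ FOLLOW(S) ⊇ {$}; new: +{$}
  S→b C: FOLLOW(C) ⊇ FOLLOW(S) ⊇ {$}; new: +{$}
  S: {$}  A: {$}  B: {$,b}  C: {$}
iter 2: (stable)
  S: {$}  A: {$}  B: {$,b}  C: {$}

FOLLOW(B) = ["$", "b"]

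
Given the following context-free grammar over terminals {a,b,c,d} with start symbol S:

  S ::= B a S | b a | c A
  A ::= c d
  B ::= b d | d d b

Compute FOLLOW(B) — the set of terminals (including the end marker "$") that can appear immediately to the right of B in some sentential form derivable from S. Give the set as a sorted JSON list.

FIRST iteration:
iter 1:
  A via A→c d: +{c}
  B via B→b d: +{b}
  B via B→d d b: +{d}
  S via S→B a S: +{b,d}
  S via S→c A: +{c}
  FIRST(S)={b,c,d}  FIRST(A)={c}  FIRST(B)={b,d}
iter 2: (no change)
  FIRST(S)={b,c,d}  FIRST(A)={c}  FIRST(B)={b,d}

Compute FOLLOW by fixpoint:
initialize: $ ∈ FOLLOW(S)
iter 1:
  S→B a S: FOLLOW(B) ⊇ FIRST(a) = {a}; new: +{a}
  S→c A: FOLLOW(A) ⊇ FOLLOW(S) ⊇ {$}; new: +{$}
  S: {$}  A: {$}  B: {a}
iter 2: — fixpoint
  S: {$}  A: {$}  B: {a}

FOLLOW(B) = ["a"]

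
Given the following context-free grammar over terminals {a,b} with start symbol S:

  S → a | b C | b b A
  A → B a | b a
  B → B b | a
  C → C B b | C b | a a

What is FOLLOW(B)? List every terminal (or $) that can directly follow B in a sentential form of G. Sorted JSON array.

FIRST iteration:
pass 1:
  A via A→b a: +{b}
  B via B→a: +{a}
  C via C→a a: +{a}
  S via S→a: +{a}
  S via S→b C: +{b}
  FIRST[S]={a,b}  FIRST[A]={b}  FIRST[B]={a}  FIRST[C]={a}
pass 2:
  A via A→B a: +{a}
  FIRST[S]={a,b}  FIRST[A]={a,b}  FIRST[B]={a}  FIRST[C]={a}
pass 3: (no change)
  FIRST[S]={a,b}  FIRST[A]={a,b}  FIRST[B]={a}  FIRST[C]={a}

FOLLOW iteration:
FOLLOW(S) := {$}
pass 1:
  A→B a: FOLLOW(B) ⊇ FIRST(a) = {a}; new: +{a}
  B→B b: FOLLOW(B) ⊇ FIRST(b) = {b}; new: +{b}
  C→C B b: FOLLOW(C) ⊇ FIRST(B) = {a}; new: +{a}
  C→C b: FOLLOW(C) ⊇ FIRST(b) = {b}; new: +{b}
  S→b C: FOLLOW(C) ⊇ FOLLOW(S) ⊇ {$}; new: +{$}
  S→b b A: FOLLOW(A) ⊇ FOLLOW(S) ⊇ {$}; new: +{$}
  S: {$}  A: {$}  B: {a,b}  C: {$,a,b}
pass 2: — fixpoint
  S: {$}  A: {$}  B: {a,b}  C: {$,a,b}

FOLLOW(B) = ["a", "b"]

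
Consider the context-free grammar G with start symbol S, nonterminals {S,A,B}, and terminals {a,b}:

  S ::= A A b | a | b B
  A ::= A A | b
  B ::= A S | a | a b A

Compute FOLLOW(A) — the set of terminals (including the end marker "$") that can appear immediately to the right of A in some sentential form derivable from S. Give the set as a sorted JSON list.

Compute FIRST by fixpoint:
round 1:
  A via A→b: +{b}
  B via B→A S: +{b}
  B via B→a: +{a}
  S via S→A A b: +{b}
  S via S→a: +{a}
  FIRST[S]={a,b}  FIRST[A]={b}  FIRST[B]={a,b}
round 2: (no change)
  FIRST[S]={a,b}  FIRST[A]={b}  FIRST[B]={a,b}

FOLLOW iteration:
FOLLOW(S) := {$}
round 1:
  A→A A: FOLLOW(A) ⊇ FIRST(A) = {b}; new: +{b}
  B→A S: FOLLOW(A) ⊇ FIRST(S) = {a,b}; new: +{a}
  S→b B: FOLLOW(B) ⊇ FOLLOW(S) ⊇ {$}; new: +{$}
  S: {$}  A: {a,b}  B: {$}
round 2:
  B→a b A: FOLLOW(A) ⊇ FOLLOW(B) ⊇ {$}; new: +{$}
  S: {$}  A: {$,a,b}  B: {$}
round 3: (no change)
  S: {$}  A: {$,a,b}  B: {$}

FOLLOW(A) = ["$", "a", "b"]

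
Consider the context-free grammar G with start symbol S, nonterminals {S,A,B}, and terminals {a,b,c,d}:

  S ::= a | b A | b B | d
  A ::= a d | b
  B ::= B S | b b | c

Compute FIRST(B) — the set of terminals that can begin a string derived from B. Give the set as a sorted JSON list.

Compute FIRST by fixpoint:
pass 1:
  A via A→a d: +{a}
  A via A→b: +{b}
  B via B→b b: +{b}
  B via B→c: +{c}
  S via S→a: +{a}
  S via S→b A: +{b}
  S via S→d: +{d}
  S: {a,b,d}  A: {a,b}  B: {b,c}
pass 2: (no change)
  S: {a,b,d}  A: {a,b}  B: {b,c}

FIRST(B) = ["b", "c"]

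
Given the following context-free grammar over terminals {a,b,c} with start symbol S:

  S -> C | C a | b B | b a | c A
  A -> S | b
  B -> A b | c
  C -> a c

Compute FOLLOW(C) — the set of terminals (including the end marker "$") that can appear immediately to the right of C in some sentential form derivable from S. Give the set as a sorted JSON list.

Compute FIRST by fixpoint:
[1]
  A via A→b: +{b}
  B via B→A b: +{b}
  B via B→c: +{c}
  C via C→a c: +{a}
  S via S→C: +{a}
  S via S→b B: +{b}
  S via S→c A: +{c}
  S: {a,b,c}  A: {b}  B: {b,c}  C: {a}
[2]
  A via A→S: +{a,c}
  B via B→A b: +{a}
  S: {a,b,c}  A: {a,b,c}  B: {a,b,c}  C: {a}
[3] (no change)
  S: {a,b,c}  A: {a,b,c}  B: {a,b,c}  C: {a}

FOLLOW iteration:
initialize: $ ∈ FOLLOW(S)
[1]
  B→A b: FOLLOW(A) ⊇ FIRST(b) = {b}; new: +{b}
  S→C: FOLLOW(C) ⊇ FOLLOW(S) ⊇ {$}; new: +{$}
  S→C a: FOLLOW(C) ⊇ FIRST(a) = {a}; new: +{a}
  S→b B: FOLLOW(B) ⊇ FOLLOW(S) ⊇ {$}; new: +{$}
  S→c A: FOLLOW(A) ⊇ FOLLOW(S) ⊇ {$}; new: +{$}
  FOLLOW[S]={$}  FOLLOW[A]={$,b}  FOLLOW[B]={$}  FOLLOW[C]={$,a}
[2]
  A→S: FOLLOW(S) ⊇ FOLLOW(A) ⊇ {$,b}; new: +{b}
  S→C: FOLLOW(C) ⊇ FOLLOW(S) ⊇ {$,b}; new: +{b}
  S→b B: FOLLOW(B) ⊇ FOLLOW(S) ⊇ {$,b}; new: +{b}
  FOLLOW[S]={$,b}  FOLLOW[A]={$,b}  FOLLOW[B]={$,b}  FOLLOW[C]={$,a,b}
[3] (stable)
  FOLLOW[S]={$,b}  FOLLOW[A]={$,b}  FOLLOW[B]={$,b}  FOLLOW[C]={$,a,b}

FOLLOW(C) = ["$", "a", "b"]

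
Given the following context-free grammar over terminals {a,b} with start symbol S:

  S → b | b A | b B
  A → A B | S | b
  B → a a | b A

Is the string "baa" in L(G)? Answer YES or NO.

Convert to CNF:
  S -> T0 A | T0 B | b
  A -> A B | T0 A | T0 B | b
  B -> T0 A | T1 T1
  T0 -> b
  T1 -> a

CYK table (by increasing span):
  cell(0,0) b: {A,S,T0}  orig:{A,S}
  cell(1,1) a: {T1}  orig:{}
  cell(2,2) a: {T1}  orig:{}
  cell(0,1) ba: ∅
  cell(1,2) aa: {B}
  cell(0,2) baa: {A,S}

S ∈ T[0,2] ⇒ YES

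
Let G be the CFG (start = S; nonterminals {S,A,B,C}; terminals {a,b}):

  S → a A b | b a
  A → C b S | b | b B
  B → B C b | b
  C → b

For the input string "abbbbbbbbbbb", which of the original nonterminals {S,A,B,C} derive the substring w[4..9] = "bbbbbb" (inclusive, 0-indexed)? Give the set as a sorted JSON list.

CNF form of G:
  S -> T0 T1 | T1 X4
  A -> C X2 | T0 B | b
  B -> B X3 | b
  C -> b
  T0 -> b
  T1 -> a
  X2 -> T0 S
  X3 -> C T0
  X4 -> A T0

CYK table (by increasing span), restricted to cells inside w[4..9]:
  [4..4]={A,B,C,T0}  "b"  orig:{A,B,C}
  [5..5]={A,B,C,T0}  "b"  orig:{A,B,C}
  [6..6]={A,B,C,T0}  "b"  orig:{A,B,C}
  [7..7]={A,B,C,T0}  "b"  orig:{A,B,C}
  [8..8]={A,B,C,T0}  "b"  orig:{A,B,C}
  [9..9]={A,B,C,T0}  "b"  orig:{A,B,C}
  [4..5]={A,X3,X4}  "bb"  orig:{A}
  [5..6]={A,X3,X4}  "bb"  orig:{A}
  [6..7]={A,X3,X4}  "bb"  orig:{A}
  [7..8]={A,X3,X4}  "bb"  orig:{A}
  [8..9]={A,X3,X4}  "bb"  orig:{A}
  [4..6]={B,X4}  "bbb"  orig:{B}
  [5..7]={B,X4}  "bbb"  orig:{B}
  [6..8]={B,X4}  "bbb"  orig:{B}
  [7..9]={B,X4}  "bbb"  orig:{B}
  [4..7]={A}  "bbbb"
  [5..8]={A}  "bbbb"
  [6..9]={A}  "bbbb"
  [4..8]={B,X4}  "bbbbb"  orig:{B}
  [5..9]={B,X4}  "bbbbb"  orig:{B}
  [4..9]={A}  "bbbbbb"

Original NTs in T[4,9] deriving "bbbbbb": ["A"]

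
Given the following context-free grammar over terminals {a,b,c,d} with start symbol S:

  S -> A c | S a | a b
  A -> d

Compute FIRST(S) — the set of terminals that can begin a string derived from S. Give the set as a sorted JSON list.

FIRST sets, iterate to fixpoint:
pass 1:
  A via A→d: +{d}
  S via S→A c: +{d}
  S via S→a b: +{a}
  FIRST(S)={a,d}  FIRST(A)={d}
pass 2: (no change)
  FIRST(S)={a,d}  FIRST(A)={d}

FIRST(S) = ["a", "d"]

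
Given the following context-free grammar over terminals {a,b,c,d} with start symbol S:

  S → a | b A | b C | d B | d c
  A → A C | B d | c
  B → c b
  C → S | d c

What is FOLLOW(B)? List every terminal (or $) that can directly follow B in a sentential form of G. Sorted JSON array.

FIRST sets, iterate to fixpoint:
round 1:
  A via A→c: +{c}
  B via B→c b: +{c}
  C via C→d c: +{d}
  S via S→a: +{a}
  S via S→b A: +{b}
  S via S→d B: +{d}
  S: {a,b,d}  A: {c}  B: {c}  C: {d}
round 2:
  C via C→S: +{a,b}
  S: {a,b,d}  A: {c}  B: {c}  C: {a,b,d}
round 3: (no change)
  S: {a,b,d}  A: {c}  B: {c}  C: {a,b,d}

Compute FOLLOW by fixpoint:
initialize: $ ∈ FOLLOW(S)
iter 1:
  A→A C: FOLLOW(A) ⊇ FIRST(C) = {a,b,d}; new: +{a,b,d}
  A→A C: FOLLOW(C) ⊇ FOLLOW(A) ⊇ {a,b,d}; new: +{a,b,d}
  A→B d: FOLLOW(B) ⊇ FIRST(d) = {d}; new: +{d}
  C→S: FOLLOW(S) ⊇ FOLLOW(C) ⊇ {a,b,d}; new: +{a,b,d}
  S→b A: FOLLOW(A) ⊇ FOLLOW(S) ⊇ {$,a,b,d}; new: +{$}
  S→b C: FOLLOW(C) ⊇ FOLLOW(S) ⊇ {$,a,b,d}; new: +{$}
  S→d B: FOLLOW(B) ⊇ FOLLOW(S) ⊇ {$,a,b,d}; new: +{$,a,b}
  FOLLOW[S]={$,a,b,d}  FOLLOW[A]={$,a,b,d}  FOLLOW[B]={$,a,b,d}  FOLLOW[C]={$,a,b,d}
iter 2: (stable)
  FOLLOW[S]={$,a,b,d}  FOLLOW[A]={$,a,b,d}  FOLLOW[B]={$,a,b,d}  FOLLOW[C]={$,a,b,d}

FOLLOW(B) = ["$", "a", "b", "d"]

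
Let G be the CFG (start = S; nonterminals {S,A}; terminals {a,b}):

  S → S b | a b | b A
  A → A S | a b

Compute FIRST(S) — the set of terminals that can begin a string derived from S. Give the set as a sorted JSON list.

Compute FIRST by fixpoint:
[1]
  A via A→a b: +{a}
  S via S→a b: +{a}
  S via S→b A: +{b}
  S: {a,b}  A: {a}
[2] (stable)
  S: {a,b}  A: {a}

FIRST(S) = ["a", "b"]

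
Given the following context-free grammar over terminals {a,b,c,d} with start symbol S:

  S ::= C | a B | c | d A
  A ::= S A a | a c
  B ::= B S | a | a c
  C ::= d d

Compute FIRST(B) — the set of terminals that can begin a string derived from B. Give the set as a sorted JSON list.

Compute FIRST by fixpoint:
iter 1:
  A via A→a c: +{a}
  B via B→a: +{a}
  C via C→d d: +{d}
  S via S→C: +{d}
  S via S→a B: +{a}
  S via S→c: +{c}
  S: {a,c,d}  A: {a}  B: {a}  C: {d}
iter 2:
  A via A→S A a: +{c,d}
  S: {a,c,d}  A: {a,c,d}  B: {a}  C: {d}
iter 3: — fixpoint
  S: {a,c,d}  A: {a,c,d}  B: {a}  C: {d}

FIRST(B) = ["a"]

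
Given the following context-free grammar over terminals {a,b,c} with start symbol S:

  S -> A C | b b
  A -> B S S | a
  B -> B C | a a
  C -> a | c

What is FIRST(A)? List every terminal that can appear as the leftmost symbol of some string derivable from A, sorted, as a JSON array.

Compute FIRST by fixpoint:
iter 1:
  A via A→a: +{a}
  B via B→a a: +{a}
  C via C→a: +{a}
  C via C→c: +{c}
  S via S→A C: +{a}
  S via S→b b: +{b}
  FIRST[S]={a,b}  FIRST[A]={a}  FIRST[B]={a}  FIRST[C]={a,c}
iter 2: done
  FIRST[S]={a,b}  FIRST[A]={a}  FIRST[B]={a}  FIRST[C]={a,c}

FIRST(A) = ["a"]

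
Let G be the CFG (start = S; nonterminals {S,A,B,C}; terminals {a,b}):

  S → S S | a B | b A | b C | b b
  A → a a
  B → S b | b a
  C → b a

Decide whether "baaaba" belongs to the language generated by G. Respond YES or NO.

Convert to CNF:
  S -> S S | T0 B | T1 A | T1 C | T1 T1
  A -> T0 T0
  B -> S T1 | T1 T0
  C -> T1 T0
  T0 -> a
  T1 -> b

CYK table (by increasing span):
  T[0,0] 'b' = {T1}  orig:{}
  T[1,1] 'a' = {T0}  orig:{}
  T[2,2] 'a' = {T0}  orig:{}
  T[3,3] 'a' = {T0}  orig:{}
  T[4,4] 'b' = {T1}  orig:{}
  T[5,5] 'a' = {T0}  orig:{}
  T[0,1] 'ba' = {B,C}
  T[1,2] 'aa' = {A}
  T[2,3] 'aa' = {A}
  T[3,4] 'ab' = ∅
  T[4,5] 'ba' = {B,C}
  T[0,2] 'baa' = {S}
  T[1,3] 'aaa' = ∅
  T[2,4] 'aab' = ∅
  T[3,5] 'aba' = {S}
  T[0,3] 'baaa' = ∅
  T[1,4] 'aaab' = ∅
  T[2,5] 'aaba' = ∅
  T[0,4] 'baaab' = ∅
  T[1,5] 'aaaba' = ∅
  T[0,5] 'baaaba' = {S}

S ∈ T[0,5] ⇒ YES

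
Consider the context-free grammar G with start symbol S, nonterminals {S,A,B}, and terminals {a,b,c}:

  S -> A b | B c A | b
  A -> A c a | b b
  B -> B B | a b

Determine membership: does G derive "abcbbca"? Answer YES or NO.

CNF form of G:
  S -> A T2 | B X4 | b
  A -> A X3 | T2 T2
  B -> B B | T1 T2
  T0 -> c
  T1 -> a
  T2 -> b
  X3 -> T0 T1
  X4 -> T0 A

CYK fill:
  [0..0]={T1}  "a"  orig:{}
  [1..1]={S,T2}  "b"  orig:{S}
  [2..2]={T0}  "c"  orig:{}
  [3..3]={S,T2}  "b"  orig:{S}
  [4..4]={S,T2}  "b"  orig:{S}
  [5..5]={T0}  "c"  orig:{}
  [6..6]={T1}  "a"  orig:{}
  [0..1]={B}  "ab"
  [1..2]=∅  "bc"
  [2..3]=∅  "cb"
  [3..4]={A}  "bb"
  [4..5]=∅  "bc"
  [5..6]={X3}  "ca"  orig:{}
  [0..2]=∅  "abc"
  [1..3]=∅  "bcb"
  [2..4]={X4}  "cbb"  orig:{}
  [3..5]=∅  "bbc"
  [4..6]=∅  "bca"
  [0..3]=∅  "abcb"
  [1..4]=∅  "bcbb"
  [2..5]=∅  "cbbc"
  [3..6]={A}  "bbca"
  [0..4]={S}  "abcbb"
  [1..5]=∅  "bcbbc"
  [2..6]={X4}  "cbbca"  orig:{}
  [0..5]=∅  "abcbbc"
  [1..6]=∅  "bcbbca"
  [0..6]={S}  "abcbbca"

S ∈ T[0,6] ⇒ YES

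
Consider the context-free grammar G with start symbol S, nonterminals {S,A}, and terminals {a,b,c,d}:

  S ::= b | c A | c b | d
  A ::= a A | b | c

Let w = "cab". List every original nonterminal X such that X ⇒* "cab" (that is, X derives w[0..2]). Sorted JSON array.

Convert to CNF:
  S -> T1 A | T1 T2 | b | d
  A -> T0 A | b | c
  T0 -> a
  T1 -> c
  T2 -> b

Fill CYK table bottom-up (cells [i..j] with 0 ≤ i ≤ j ≤ 2 only):
  [0..0]={A,T1}  "c"  orig:{A}
  [1..1]={T0}  "a"  orig:{}
  [2..2]={A,S,T2}  "b"  orig:{A,S}
  [0..1]=∅  "ca"
  [1..2]={A}  "ab"
  [0..2]={S}  "cab"

Original NTs in T[0,2] deriving "cab": ["S"]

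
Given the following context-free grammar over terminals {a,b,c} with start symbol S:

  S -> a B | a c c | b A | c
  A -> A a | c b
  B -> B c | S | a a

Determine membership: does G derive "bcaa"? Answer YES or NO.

Convert to CNF:
  S -> T0 B | T0 X4 | T2 A | c
  A -> A T0 | T1 T2
  B -> B T1 | T0 B | T0 T0 | T0 X3 | T2 A | c
  T0 -> a
  T1 -> c
  T2 -> b
  X3 -> T1 T1
  X4 -> T1 T1

CYK fill:
  T[0,0] 'b' = {T2}  orig:{}
  T[1,1] 'c' = {B,S,T1}  orig:{B,S}
  T[2,2] 'a' = {T0}  orig:{}
  T[3,3] 'a' = {T0}  orig:{}
  T[0,1] 'bc' = ∅
  T[1,2] 'ca' = ∅
  T[2,3] 'aa' = {B}
  T[0,2] 'bca' = ∅
  T[1,3] 'caa' = ∅
  T[0,3] 'bcaa' = ∅

S ∉ T[0,3] ⇒ NO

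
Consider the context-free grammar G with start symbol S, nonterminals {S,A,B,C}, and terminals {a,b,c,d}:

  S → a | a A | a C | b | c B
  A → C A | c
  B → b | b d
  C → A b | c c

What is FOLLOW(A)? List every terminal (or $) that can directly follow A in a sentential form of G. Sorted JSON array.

FIRST iteration:
pass 1:
  A via A→c: +{c}
  B via B→b: +{b}
  C via C→A b: +{c}
  S via S→a: +{a}
  S via S→b: +{b}
  S via S→c B: +{c}
  S: {a,b,c}  A: {c}  B: {b}  C: {c}
pass 2: done
  S: {a,b,c}  A: {c}  B: {b}  C: {c}

FOLLOW sets:
initialize: $ ∈ FOLLOW(S)
pass 1:
  A→C A: FOLLOW(C) ⊇ FIRST(A) = {c}; new: +{c}
  C→A b: FOLLOW(A) ⊇ FIRST(b) = {b}; new: +{b}
  S→a A: FOLLOW(A) ⊇ FOLLOW(S) ⊇ {$}; new: +{$}
  S→a C: FOLLOW(C) ⊇ FOLLOW(S) ⊇ {$}; new: +{$}
  S→c B: FOLLOW(B) ⊇ FOLLOW(S) ⊇ {$}; new: +{$}
  FOLLOW[S]={$}  FOLLOW[A]={$,b}  FOLLOW[B]={$}  FOLLOW[C]={$,c}
pass 2: (stable)
  FOLLOW[S]={$}  FOLLOW[A]={$,b}  FOLLOW[B]={$}  FOLLOW[C]={$,c}

FOLLOW(A) = ["$", "b"]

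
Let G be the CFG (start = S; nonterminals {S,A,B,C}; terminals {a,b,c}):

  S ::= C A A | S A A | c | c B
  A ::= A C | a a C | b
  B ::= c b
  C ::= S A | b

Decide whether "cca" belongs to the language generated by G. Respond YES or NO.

CNF form of G:
  S -> C X4 | S X5 | T1 B | c
  A -> A C | T0 X3 | b
  B -> T1 T2
  C -> S A | b
  T0 -> a
  T1 -> c
  T2 -> b
  X3 -> T0 C
  X4 -> A A
  X5 -> A A

Fill CYK table bottom-up:
  T[0,0] 'c' = {S,T1}  orig:{S}
  T[1,1] 'c' = {S,T1}  orig:{S}
  T[2,2] 'a' = {T0}  orig:{}
  T[0,1] 'cc' = ∅
  T[1,2] 'ca' = ∅
  T[0,2] 'cca' = ∅

S ∉ T[0,2] ⇒ NO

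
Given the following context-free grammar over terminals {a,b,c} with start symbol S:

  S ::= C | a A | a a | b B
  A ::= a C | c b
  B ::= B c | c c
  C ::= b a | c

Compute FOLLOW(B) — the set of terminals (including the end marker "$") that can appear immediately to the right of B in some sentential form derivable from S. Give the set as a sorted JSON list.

FIRST sets, iterate to fixpoint:
pass 1:
  A via A→a C: +{a}
  A via A→c b: +{c}
  B via B→c c: +{c}
  C via C→b a: +{b}
  C via C→c: +{c}
  S via S→C: +{b,c}
  S via S→a A: +{a}
  S: {a,b,c}  A: {a,c}  B: {c}  C: {b,c}
pass 2: done
  S: {a,b,c}  A: {a,c}  B: {c}  C: {b,c}

FOLLOW sets:
seed FOLLOW(S) with $
iter 1:
  B→B c: FOLLOW(B) ⊇ FIRST(c) = {c}; new: +{c}
  S→C: FOLLOW(C) ⊇ FOLLOW(S) ⊇ {$}; new: +{$}
  S→a A: FOLLOW(A) ⊇ FOLLOW(S) ⊇ {$}; new: +{$}
  S→b B: FOLLOW(B) ⊇ FOLLOW(S) ⊇ {$}; new: +{$}
  FOLLOW(S)={$}  FOLLOW(A)={$}  FOLLOW(B)={$,c}  FOLLOW(C)={$}
iter 2: done
  FOLLOW(S)={$}  FOLLOW(A)={$}  FOLLOW(B)={$,c}  FOLLOW(C)={$}

FOLLOW(B) = ["$", "c"]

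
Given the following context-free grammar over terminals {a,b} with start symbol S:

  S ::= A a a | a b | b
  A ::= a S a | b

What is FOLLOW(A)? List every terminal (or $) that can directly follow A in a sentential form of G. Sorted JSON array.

FIRST iteration:
pass 1:
  A via A→a S a: +{a}
  A via A→b: +{b}
  S via S→A a a: +{a,b}
  S: {a,b}  A: {a,b}
pass 2: (no change)
  S: {a,b}  A: {a,b}

FOLLOW iteration:
seed FOLLOW(S) with $
iter 1:
  A→a S a: FOLLOW(S) ⊇ FIRST(a) = {a}; new: +{a}
  S→A a a: FOLLOW(A) ⊇ FIRST(a) = {a}; new: +{a}
  S: {$,a}  A: {a}
iter 2: (stable)
  S: {$,a}  A: {a}

FOLLOW(A) = ["a"]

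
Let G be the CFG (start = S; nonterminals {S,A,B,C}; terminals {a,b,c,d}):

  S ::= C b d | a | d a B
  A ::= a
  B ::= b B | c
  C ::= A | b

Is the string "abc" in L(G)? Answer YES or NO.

Convert to CNF:
  S -> C X3 | T1 X4 | a
  A -> a
  B -> T0 B | c
  C -> a | b
  T0 -> b
  T1 -> d
  T2 -> a
  X3 -> T0 T1
  X4 -> T2 B

Fill CYK table bottom-up:
  T[0,0] 'a' = {A,C,S,T2}  orig:{A,C,S}
  T[1,1] 'b' = {C,T0}  orig:{C}
  T[2,2] 'c' = {B}
  T[0,1] 'ab' = ∅
  T[1,2] 'bc' = {B}
  T[0,2] 'abc' = {X4}  orig:{}

S ∉ T[0,2] ⇒ NO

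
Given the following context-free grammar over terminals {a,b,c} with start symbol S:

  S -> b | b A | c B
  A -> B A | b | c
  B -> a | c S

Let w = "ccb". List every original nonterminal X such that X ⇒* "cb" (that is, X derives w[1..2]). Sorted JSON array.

Convert to CNF:
  S -> T0 B | T1 A | b
  A -> B A | b | c
  B -> T0 S | a
  T0 -> c
  T1 -> b

CYK table (by increasing span) — only the sub-triangle for w[1..2]:
  T[1,1] 'c' = {A,T0}  orig:{A}
  T[2,2] 'b' = {A,S,T1}  orig:{A,S}
  T[1,2] 'cb' = {B}

Original NTs in T[1,2] deriving "cb": ["B"]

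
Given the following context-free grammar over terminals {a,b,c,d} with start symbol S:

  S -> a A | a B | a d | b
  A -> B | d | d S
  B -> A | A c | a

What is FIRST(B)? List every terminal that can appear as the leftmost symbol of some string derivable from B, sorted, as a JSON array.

FIRST sets, iterate to fixpoint:
round 1:
  A via A→d: +{d}
  B via B→A: +{d}
  B via B→a: +{a}
  S via S→a A: +{a}
  S via S→b: +{b}
  FIRST(S)={a,b}  FIRST(A)={d}  FIRST(B)={a,d}
round 2:
  A via A→B: +{a}
  FIRST(S)={a,b}  FIRST(A)={a,d}  FIRST(B)={a,d}
round 3: — fixpoint
  FIRST(S)={a,b}  FIRST(A)={a,d}  FIRST(B)={a,d}

FIRST(B) = ["a", "d"]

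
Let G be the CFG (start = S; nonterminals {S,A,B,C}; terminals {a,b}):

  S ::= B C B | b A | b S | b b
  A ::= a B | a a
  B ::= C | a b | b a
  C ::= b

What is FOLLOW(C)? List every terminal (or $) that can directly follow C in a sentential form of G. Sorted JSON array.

Compute FIRST by fixpoint:
round 1:
  A via A→a B: +{a}
  B via B→a b: +{a}
  B via B→b a: +{b}
  C via C→b: +{b}
  S via S→B C B: +{a,b}
  FIRST[S]={a,b}  FIRST[A]={a}  FIRST[B]={a,b}  FIRST[C]={b}
round 2: — fixpoint
  FIRST[S]={a,b}  FIRST[A]={a}  FIRST[B]={a,b}  FIRST[C]={b}

Compute FOLLOW by fixpoint:
FOLLOW(S) := {$}
pass 1:
  S→B C B: FOLLOW(B) ⊇ FIRST(C) = {b}; new: +{b}
  S→B C B: FOLLOW(C) ⊇ FIRST(B) = {a,b}; new: +{a,b}
  S→B C B: FOLLOW(B) ⊇ FOLLOW(S) ⊇ {$}; new: +{$}
  S→b A: FOLLOW(A) ⊇ FOLLOW(S) ⊇ {$}; new: +{$}
  FOLLOW[S]={$}  FOLLOW[A]={$}  FOLLOW[B]={$,b}  FOLLOW[C]={a,b}
pass 2:
  B→C: FOLLOW(C) ⊇ FOLLOW(B) ⊇ {$,b}; new: +{$}
  FOLLOW[S]={$}  FOLLOW[A]={$}  FOLLOW[B]={$,b}  FOLLOW[C]={$,a,b}
pass 3: (no change)
  FOLLOW[S]={$}  FOLLOW[A]={$}  FOLLOW[B]={$,b}  FOLLOW[C]={$,a,b}

FOLLOW(C) = ["$", "a", "b"]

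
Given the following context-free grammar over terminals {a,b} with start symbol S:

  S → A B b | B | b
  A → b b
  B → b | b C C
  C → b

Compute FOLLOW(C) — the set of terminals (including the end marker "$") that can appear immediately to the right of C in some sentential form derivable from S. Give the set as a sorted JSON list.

Compute FIRST by fixpoint:
[1]
  A via A→b b: +{b}
  B via B→b: +{b}
  C via C→b: +{b}
  S via S→A B b: +{b}
  FIRST[S]={b}  FIRST[A]={b}  FIRST[B]={b}  FIRST[C]={b}
[2] (stable)
  FIRST[S]={b}  FIRST[A]={b}  FIRST[B]={b}  FIRST[C]={b}

FOLLOW iteration:
FOLLOW(S) := {$}
round 1:
  B→b C C: FOLLOW(C) ⊇ FIRST(C) = {b}; new: +{b}
  S→A B b: FOLLOW(A) ⊇ FIRST(B) = {b}; new: +{b}
  S→A B b: FOLLOW(B) ⊇ FIRST(b) = {b}; new: +{b}
  S→B: FOLLOW(B) ⊇ FOLLOW(S) ⊇ {$}; new: +{$}
  FOLLOW[S]={$}  FOLLOW[A]={b}  FOLLOW[B]={$,b}  FOLLOW[C]={b}
round 2:
  B→b C C: FOLLOW(C) ⊇ FOLLOW(B) ⊇ {$,b}; new: +{$}
  FOLLOW[S]={$}  FOLLOW[A]={b}  FOLLOW[B]={$,b}  FOLLOW[C]={$,b}
round 3: (no change)
  FOLLOW[S]={$}  FOLLOW[A]={b}  FOLLOW[B]={$,b}  FOLLOW[C]={$,b}

FOLLOW(C) = ["$", "b"]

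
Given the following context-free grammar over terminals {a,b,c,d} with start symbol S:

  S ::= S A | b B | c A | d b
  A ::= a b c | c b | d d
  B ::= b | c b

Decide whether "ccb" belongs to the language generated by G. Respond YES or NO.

Convert to CNF:
  S -> S A | T1 B | T2 A | T3 T1
  A -> T0 X4 | T2 T1 | T3 T3
  B -> T2 T1 | b
  T0 -> a
  T1 -> b
  T2 -> c
  T3 -> d
  X4 -> T1 T2

CYK table (by increasing span):
  [0..0]={T2}  "c"  orig:{}
  [1..1]={T2}  "c"  orig:{}
  [2..2]={B,T1}  "b"  orig:{B}
  [0..1]=∅  "cc"
  [1..2]={A,B}  "cb"
  [0..2]={S}  "ccb"

S ∈ T[0,2] ⇒ YES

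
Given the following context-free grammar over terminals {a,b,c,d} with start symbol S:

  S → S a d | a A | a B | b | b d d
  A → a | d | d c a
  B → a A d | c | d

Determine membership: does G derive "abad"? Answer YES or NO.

Convert to CNF:
  S -> S X6 | T2 A | T2 B | T3 X7 | b
  A -> T0 X4 | a | d
  B -> T2 X5 | c | d
  T0 -> d
  T1 -> c
  T2 -> a
  T3 -> b
  X4 -> T1 T2
  X5 -> A T0
  X6 -> T2 T0
  X7 -> T0 T0

Fill CYK table bottom-up:
  T[0,0] 'a' = {A,T2}  orig:{A}
  T[1,1] 'b' = {S,T3}  orig:{S}
  T[2,2] 'a' = {A,T2}  orig:{A}
  T[3,3] 'd' = {A,B,T0}  orig:{A,B}
  T[0,1] 'ab' = ∅
  T[1,2] 'ba' = ∅
  T[2,3] 'ad' = {S,X5,X6}  orig:{S}
  T[0,2] 'aba' = ∅
  T[1,3] 'bad' = {S}
  T[0,3] 'abad' = ∅

S ∉ T[0,3] ⇒ NO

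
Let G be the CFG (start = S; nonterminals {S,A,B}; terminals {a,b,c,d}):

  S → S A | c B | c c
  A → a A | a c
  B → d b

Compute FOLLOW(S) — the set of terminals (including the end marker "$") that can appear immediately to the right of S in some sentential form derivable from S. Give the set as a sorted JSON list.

Compute FIRST by fixpoint:
iter 1:
  A via A→a A: +{a}
  B via B→d b: +{d}
  S via S→c B: +{c}
  S: {c}  A: {a}  B: {d}
iter 2: (no change)
  S: {c}  A: {a}  B: {d}

FOLLOW sets:
seed FOLLOW(S) with $
pass 1:
  S→S A: FOLLOW(S) ⊇ FIRST(A) = {a}; new: +{a}
  S→S A: FOLLOW(A) ⊇ FOLLOW(S) ⊇ {$,a}; new: +{$,a}
  S→c B: FOLLOW(B) ⊇ FOLLOW(S) ⊇ {$,a}; new: +{$,a}
  FOLLOW(S)={$,a}  FOLLOW(A)={$,a}  FOLLOW(B)={$,a}
pass 2: — fixpoint
  FOLLOW(S)={$,a}  FOLLOW(A)={$,a}  FOLLOW(B)={$,a}

FOLLOW(S) = ["$", "a"]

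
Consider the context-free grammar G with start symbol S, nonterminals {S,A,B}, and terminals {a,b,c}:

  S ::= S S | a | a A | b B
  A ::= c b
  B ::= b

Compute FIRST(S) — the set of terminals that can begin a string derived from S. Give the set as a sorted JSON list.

FIRST sets, iterate to fixpoint:
round 1:
  A via A→c b: +{c}
  B via B→b: +{b}
  S via S→a: +{a}
  S via S→b B: +{b}
  S: {a,b}  A: {c}  B: {b}
round 2: (stable)
  S: {a,b}  A: {c}  B: {b}

FIRST(S) = ["a", "b"]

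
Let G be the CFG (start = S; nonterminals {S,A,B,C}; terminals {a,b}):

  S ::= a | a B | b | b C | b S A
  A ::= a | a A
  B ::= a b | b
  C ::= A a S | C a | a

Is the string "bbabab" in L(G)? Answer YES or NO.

CNF form of G:
  S -> T0 B | T1 C | T1 X3 | a | b
  A -> T0 A | a
  B -> T0 T1 | b
  C -> A X2 | C T0 | a
  T0 -> a
  T1 -> b
  X2 -> T0 S
  X3 -> S A

Fill CYK table bottom-up:
  [0..0]={B,S,T1}  "b"  orig:{B,S}
  [1..1]={B,S,T1}  "b"  orig:{B,S}
  [2..2]={A,C,S,T0}  "a"  orig:{A,C,S}
  [3..3]={B,S,T1}  "b"  orig:{B,S}
  [4..4]={A,C,S,T0}  "a"  orig:{A,C,S}
  [5..5]={B,S,T1}  "b"  orig:{B,S}
  [0..1]=∅  "bb"
  [1..2]={S,X3}  "ba"  orig:{S}
  [2..3]={B,S,X2}  "ab"  orig:{B,S}
  [3..4]={S,X3}  "ba"  orig:{S}
  [4..5]={B,S,X2}  "ab"  orig:{B,S}
  [0..2]={S}  "bba"
  [1..3]=∅  "bab"
  [2..4]={X2,X3}  "aba"  orig:{}
  [3..5]=∅  "bab"
  [0..3]=∅  "bbab"
  [1..4]={S}  "baba"
  [2..5]=∅  "abab"
  [0..4]=∅  "bbaba"
  [1..5]=∅  "babab"
  [0..5]=∅  "bbabab"

S ∉ T[0,5] ⇒ NO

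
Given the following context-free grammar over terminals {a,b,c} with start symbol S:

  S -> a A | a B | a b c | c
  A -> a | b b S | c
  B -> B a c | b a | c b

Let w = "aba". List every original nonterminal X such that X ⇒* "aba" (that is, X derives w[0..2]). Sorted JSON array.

CNF form of G:
  S -> T1 A | T1 B | T1 X5 | c
  A -> T0 X3 | a | c
  B -> B X4 | T0 T1 | T2 T0
  T0 -> b
  T1 -> a
  T2 -> c
  X3 -> T0 S
  X4 -> T1 T2
  X5 -> T0 T2

CYK fill, restricted to cells inside w[0..2]:
  [0..0]={A,T1}  "a"  orig:{A}
  [1..1]={T0}  "b"  orig:{}
  [2..2]={A,T1}  "a"  orig:{A}
  [0..1]=∅  "ab"
  [1..2]={B}  "ba"
  [0..2]={S}  "aba"

Original NTs in T[0,2] deriving "aba": ["S"]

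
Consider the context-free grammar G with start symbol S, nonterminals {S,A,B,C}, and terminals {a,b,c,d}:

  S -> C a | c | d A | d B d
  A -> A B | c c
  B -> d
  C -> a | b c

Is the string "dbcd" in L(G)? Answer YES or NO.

CNF form of G:
  S -> C T2 | T3 A | T3 X4 | c
  A -> A B | T0 T0
  B -> d
  C -> T1 T0 | a
  T0 -> c
  T1 -> b
  T2 -> a
  T3 -> d
  X4 -> B T3

Fill CYK table bottom-up:
  T[0,0] 'd' = {B,T3}  orig:{B}
  T[1,1] 'b' = {T1}  orig:{}
  T[2,2] 'c' = {S,T0}  orig:{S}
  T[3,3] 'd' = {B,T3}  orig:{B}
  T[0,1] 'db' = ∅
  T[1,2] 'bc' = {C}
  T[2,3] 'cd' = ∅
  T[0,2] 'dbc' = ∅
  T[1,3] 'bcd' = ∅
  T[0,3] 'dbcd' = ∅

S ∉ T[0,3] ⇒ NO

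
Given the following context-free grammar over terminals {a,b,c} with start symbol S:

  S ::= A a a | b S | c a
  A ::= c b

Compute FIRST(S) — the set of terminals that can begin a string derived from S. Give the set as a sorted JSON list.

FIRST iteration:
round 1:
  A via A→c b: +{c}
  S via S→A a a: +{c}
  S via S→b S: +{b}
  FIRST[S]={b,c}  FIRST[A]={c}
round 2: (stable)
  FIRST[S]={b,c}  FIRST[A]={c}

FIRST(S) = ["b", "c"]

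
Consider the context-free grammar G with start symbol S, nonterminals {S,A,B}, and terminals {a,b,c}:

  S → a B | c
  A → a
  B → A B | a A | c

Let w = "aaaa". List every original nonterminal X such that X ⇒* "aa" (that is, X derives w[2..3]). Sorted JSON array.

CNF form of G:
  S -> T0 B | c
  A -> a
  B -> A B | T0 A | c
  T0 -> a

Fill CYK table bottom-up — only the sub-triangle for w[2..3]:
  T[2,2] 'a' = {A,T0}  orig:{A}
  T[3,3] 'a' = {A,T0}  orig:{A}
  T[2,3] 'aa' = {B}

Original NTs in T[2,3] deriving "aa": ["B"]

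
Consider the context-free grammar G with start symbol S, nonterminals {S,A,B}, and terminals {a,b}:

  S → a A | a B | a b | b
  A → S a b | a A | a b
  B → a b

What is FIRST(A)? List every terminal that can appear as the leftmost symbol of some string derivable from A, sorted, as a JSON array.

FIRST sets, iterate to fixpoint:
[1]
  A via A→a A: +{a}
  B via B→a b: +{a}
  S via S→a A: +{a}
  S via S→b: +{b}
  FIRST[S]={a,b}  FIRST[A]={a}  FIRST[B]={a}
[2]
  A via A→S a b: +{b}
  FIRST[S]={a,b}  FIRST[A]={a,b}  FIRST[B]={a}
[3] — fixpoint
  FIRST[S]={a,b}  FIRST[A]={a,b}  FIRST[B]={a}

FIRST(A) = ["a", "b"]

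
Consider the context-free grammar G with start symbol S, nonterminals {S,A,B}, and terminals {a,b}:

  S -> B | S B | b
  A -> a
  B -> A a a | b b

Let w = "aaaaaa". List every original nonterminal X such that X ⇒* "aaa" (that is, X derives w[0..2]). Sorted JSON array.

CNF form of G:
  S -> A X3 | S B | T1 T1 | b
  A -> a
  B -> A X2 | T1 T1
  T0 -> a
  T1 -> b
  X2 -> T0 T0
  X3 -> T0 T0

Fill CYK table bottom-up, restricted to cells inside w[0..2]:
  T[0,0] 'a' = {A,T0}  orig:{A}
  T[1,1] 'a' = {A,T0}  orig:{A}
  T[2,2] 'a' = {A,T0}  orig:{A}
  T[0,1] 'aa' = {X2,X3}  orig:{}
  T[1,2] 'aa' = {X2,X3}  orig:{}
  T[0,2] 'aaa' = {B,S}

Original NTs in T[0,2] deriving "aaa": ["B", "S"]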